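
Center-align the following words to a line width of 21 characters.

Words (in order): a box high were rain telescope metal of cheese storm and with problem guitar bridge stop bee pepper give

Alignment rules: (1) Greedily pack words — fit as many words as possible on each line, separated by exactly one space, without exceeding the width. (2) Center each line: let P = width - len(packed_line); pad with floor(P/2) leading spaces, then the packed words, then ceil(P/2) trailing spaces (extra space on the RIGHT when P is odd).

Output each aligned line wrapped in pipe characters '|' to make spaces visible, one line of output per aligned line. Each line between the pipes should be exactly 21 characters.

Line 1: ['a', 'box', 'high', 'were', 'rain'] (min_width=20, slack=1)
Line 2: ['telescope', 'metal', 'of'] (min_width=18, slack=3)
Line 3: ['cheese', 'storm', 'and', 'with'] (min_width=21, slack=0)
Line 4: ['problem', 'guitar', 'bridge'] (min_width=21, slack=0)
Line 5: ['stop', 'bee', 'pepper', 'give'] (min_width=20, slack=1)

Answer: |a box high were rain |
| telescope metal of  |
|cheese storm and with|
|problem guitar bridge|
|stop bee pepper give |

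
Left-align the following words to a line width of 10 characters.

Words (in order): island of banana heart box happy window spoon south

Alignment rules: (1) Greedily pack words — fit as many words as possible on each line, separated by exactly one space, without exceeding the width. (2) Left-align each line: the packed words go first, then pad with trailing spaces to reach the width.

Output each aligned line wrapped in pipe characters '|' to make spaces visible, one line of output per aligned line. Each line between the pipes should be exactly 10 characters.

Line 1: ['island', 'of'] (min_width=9, slack=1)
Line 2: ['banana'] (min_width=6, slack=4)
Line 3: ['heart', 'box'] (min_width=9, slack=1)
Line 4: ['happy'] (min_width=5, slack=5)
Line 5: ['window'] (min_width=6, slack=4)
Line 6: ['spoon'] (min_width=5, slack=5)
Line 7: ['south'] (min_width=5, slack=5)

Answer: |island of |
|banana    |
|heart box |
|happy     |
|window    |
|spoon     |
|south     |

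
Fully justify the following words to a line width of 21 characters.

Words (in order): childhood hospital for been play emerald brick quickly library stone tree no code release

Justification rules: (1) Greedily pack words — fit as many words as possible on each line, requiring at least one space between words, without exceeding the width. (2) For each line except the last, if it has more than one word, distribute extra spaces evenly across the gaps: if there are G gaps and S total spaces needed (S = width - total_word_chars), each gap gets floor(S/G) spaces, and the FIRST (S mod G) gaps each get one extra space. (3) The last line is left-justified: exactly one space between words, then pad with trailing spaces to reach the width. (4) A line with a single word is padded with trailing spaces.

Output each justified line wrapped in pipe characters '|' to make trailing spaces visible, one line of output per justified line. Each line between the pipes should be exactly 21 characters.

Line 1: ['childhood', 'hospital'] (min_width=18, slack=3)
Line 2: ['for', 'been', 'play', 'emerald'] (min_width=21, slack=0)
Line 3: ['brick', 'quickly', 'library'] (min_width=21, slack=0)
Line 4: ['stone', 'tree', 'no', 'code'] (min_width=18, slack=3)
Line 5: ['release'] (min_width=7, slack=14)

Answer: |childhood    hospital|
|for been play emerald|
|brick quickly library|
|stone  tree  no  code|
|release              |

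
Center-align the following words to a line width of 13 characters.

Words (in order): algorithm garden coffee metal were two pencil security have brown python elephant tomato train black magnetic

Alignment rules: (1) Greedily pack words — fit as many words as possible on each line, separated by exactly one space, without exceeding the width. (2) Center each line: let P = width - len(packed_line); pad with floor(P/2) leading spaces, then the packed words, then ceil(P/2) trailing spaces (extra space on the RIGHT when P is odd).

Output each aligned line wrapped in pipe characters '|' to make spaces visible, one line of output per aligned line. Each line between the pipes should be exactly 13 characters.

Answer: |  algorithm  |
|garden coffee|
| metal were  |
| two pencil  |
|security have|
|brown python |
|  elephant   |
|tomato train |
|    black    |
|  magnetic   |

Derivation:
Line 1: ['algorithm'] (min_width=9, slack=4)
Line 2: ['garden', 'coffee'] (min_width=13, slack=0)
Line 3: ['metal', 'were'] (min_width=10, slack=3)
Line 4: ['two', 'pencil'] (min_width=10, slack=3)
Line 5: ['security', 'have'] (min_width=13, slack=0)
Line 6: ['brown', 'python'] (min_width=12, slack=1)
Line 7: ['elephant'] (min_width=8, slack=5)
Line 8: ['tomato', 'train'] (min_width=12, slack=1)
Line 9: ['black'] (min_width=5, slack=8)
Line 10: ['magnetic'] (min_width=8, slack=5)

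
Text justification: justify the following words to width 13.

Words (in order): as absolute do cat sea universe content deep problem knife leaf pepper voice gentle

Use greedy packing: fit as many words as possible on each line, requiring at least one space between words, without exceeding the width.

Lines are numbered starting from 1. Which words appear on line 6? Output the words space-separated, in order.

Answer: leaf pepper

Derivation:
Line 1: ['as', 'absolute'] (min_width=11, slack=2)
Line 2: ['do', 'cat', 'sea'] (min_width=10, slack=3)
Line 3: ['universe'] (min_width=8, slack=5)
Line 4: ['content', 'deep'] (min_width=12, slack=1)
Line 5: ['problem', 'knife'] (min_width=13, slack=0)
Line 6: ['leaf', 'pepper'] (min_width=11, slack=2)
Line 7: ['voice', 'gentle'] (min_width=12, slack=1)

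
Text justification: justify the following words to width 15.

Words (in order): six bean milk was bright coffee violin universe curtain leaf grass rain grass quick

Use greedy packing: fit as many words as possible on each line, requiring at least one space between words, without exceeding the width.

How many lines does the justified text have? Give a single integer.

Answer: 7

Derivation:
Line 1: ['six', 'bean', 'milk'] (min_width=13, slack=2)
Line 2: ['was', 'bright'] (min_width=10, slack=5)
Line 3: ['coffee', 'violin'] (min_width=13, slack=2)
Line 4: ['universe'] (min_width=8, slack=7)
Line 5: ['curtain', 'leaf'] (min_width=12, slack=3)
Line 6: ['grass', 'rain'] (min_width=10, slack=5)
Line 7: ['grass', 'quick'] (min_width=11, slack=4)
Total lines: 7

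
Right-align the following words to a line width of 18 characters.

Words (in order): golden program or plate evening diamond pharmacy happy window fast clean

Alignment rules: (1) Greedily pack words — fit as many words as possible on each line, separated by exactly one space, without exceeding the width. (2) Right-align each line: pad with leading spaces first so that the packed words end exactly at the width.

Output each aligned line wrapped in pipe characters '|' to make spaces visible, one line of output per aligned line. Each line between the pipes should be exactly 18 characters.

Line 1: ['golden', 'program', 'or'] (min_width=17, slack=1)
Line 2: ['plate', 'evening'] (min_width=13, slack=5)
Line 3: ['diamond', 'pharmacy'] (min_width=16, slack=2)
Line 4: ['happy', 'window', 'fast'] (min_width=17, slack=1)
Line 5: ['clean'] (min_width=5, slack=13)

Answer: | golden program or|
|     plate evening|
|  diamond pharmacy|
| happy window fast|
|             clean|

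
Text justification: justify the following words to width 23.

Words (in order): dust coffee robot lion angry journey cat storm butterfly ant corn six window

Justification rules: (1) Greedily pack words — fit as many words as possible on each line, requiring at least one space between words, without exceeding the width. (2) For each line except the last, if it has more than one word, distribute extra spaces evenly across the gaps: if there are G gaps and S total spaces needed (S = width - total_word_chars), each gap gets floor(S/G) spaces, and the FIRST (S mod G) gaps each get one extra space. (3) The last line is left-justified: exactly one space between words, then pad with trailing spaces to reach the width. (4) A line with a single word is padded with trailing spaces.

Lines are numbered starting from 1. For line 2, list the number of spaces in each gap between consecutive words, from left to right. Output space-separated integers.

Answer: 1 1 1

Derivation:
Line 1: ['dust', 'coffee', 'robot', 'lion'] (min_width=22, slack=1)
Line 2: ['angry', 'journey', 'cat', 'storm'] (min_width=23, slack=0)
Line 3: ['butterfly', 'ant', 'corn', 'six'] (min_width=22, slack=1)
Line 4: ['window'] (min_width=6, slack=17)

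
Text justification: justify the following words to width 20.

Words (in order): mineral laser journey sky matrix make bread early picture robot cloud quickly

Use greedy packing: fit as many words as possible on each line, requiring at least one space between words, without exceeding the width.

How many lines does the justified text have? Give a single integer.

Line 1: ['mineral', 'laser'] (min_width=13, slack=7)
Line 2: ['journey', 'sky', 'matrix'] (min_width=18, slack=2)
Line 3: ['make', 'bread', 'early'] (min_width=16, slack=4)
Line 4: ['picture', 'robot', 'cloud'] (min_width=19, slack=1)
Line 5: ['quickly'] (min_width=7, slack=13)
Total lines: 5

Answer: 5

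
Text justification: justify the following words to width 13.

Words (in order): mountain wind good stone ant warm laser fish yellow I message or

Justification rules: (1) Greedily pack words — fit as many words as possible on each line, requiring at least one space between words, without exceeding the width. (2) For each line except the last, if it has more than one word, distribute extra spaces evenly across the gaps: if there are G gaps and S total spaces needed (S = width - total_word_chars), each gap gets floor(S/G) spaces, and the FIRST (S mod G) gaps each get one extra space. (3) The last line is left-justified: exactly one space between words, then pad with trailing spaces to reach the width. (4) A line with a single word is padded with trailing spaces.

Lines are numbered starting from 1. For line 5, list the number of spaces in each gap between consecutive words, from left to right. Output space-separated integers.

Answer: 6

Derivation:
Line 1: ['mountain', 'wind'] (min_width=13, slack=0)
Line 2: ['good', 'stone'] (min_width=10, slack=3)
Line 3: ['ant', 'warm'] (min_width=8, slack=5)
Line 4: ['laser', 'fish'] (min_width=10, slack=3)
Line 5: ['yellow', 'I'] (min_width=8, slack=5)
Line 6: ['message', 'or'] (min_width=10, slack=3)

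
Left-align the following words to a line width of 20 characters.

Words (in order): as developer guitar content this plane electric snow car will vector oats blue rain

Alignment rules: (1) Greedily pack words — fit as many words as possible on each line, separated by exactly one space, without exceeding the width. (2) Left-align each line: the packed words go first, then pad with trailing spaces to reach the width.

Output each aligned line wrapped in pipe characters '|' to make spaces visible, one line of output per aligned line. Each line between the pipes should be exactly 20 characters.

Line 1: ['as', 'developer', 'guitar'] (min_width=19, slack=1)
Line 2: ['content', 'this', 'plane'] (min_width=18, slack=2)
Line 3: ['electric', 'snow', 'car'] (min_width=17, slack=3)
Line 4: ['will', 'vector', 'oats'] (min_width=16, slack=4)
Line 5: ['blue', 'rain'] (min_width=9, slack=11)

Answer: |as developer guitar |
|content this plane  |
|electric snow car   |
|will vector oats    |
|blue rain           |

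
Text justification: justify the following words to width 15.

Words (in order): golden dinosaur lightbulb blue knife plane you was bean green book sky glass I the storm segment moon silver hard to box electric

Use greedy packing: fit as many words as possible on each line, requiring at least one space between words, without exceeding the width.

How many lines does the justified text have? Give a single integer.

Answer: 9

Derivation:
Line 1: ['golden', 'dinosaur'] (min_width=15, slack=0)
Line 2: ['lightbulb', 'blue'] (min_width=14, slack=1)
Line 3: ['knife', 'plane', 'you'] (min_width=15, slack=0)
Line 4: ['was', 'bean', 'green'] (min_width=14, slack=1)
Line 5: ['book', 'sky', 'glass'] (min_width=14, slack=1)
Line 6: ['I', 'the', 'storm'] (min_width=11, slack=4)
Line 7: ['segment', 'moon'] (min_width=12, slack=3)
Line 8: ['silver', 'hard', 'to'] (min_width=14, slack=1)
Line 9: ['box', 'electric'] (min_width=12, slack=3)
Total lines: 9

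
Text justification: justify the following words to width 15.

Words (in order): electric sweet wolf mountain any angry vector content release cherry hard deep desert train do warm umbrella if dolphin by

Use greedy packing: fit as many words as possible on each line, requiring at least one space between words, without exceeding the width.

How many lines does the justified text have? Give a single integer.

Line 1: ['electric', 'sweet'] (min_width=14, slack=1)
Line 2: ['wolf', 'mountain'] (min_width=13, slack=2)
Line 3: ['any', 'angry'] (min_width=9, slack=6)
Line 4: ['vector', 'content'] (min_width=14, slack=1)
Line 5: ['release', 'cherry'] (min_width=14, slack=1)
Line 6: ['hard', 'deep'] (min_width=9, slack=6)
Line 7: ['desert', 'train', 'do'] (min_width=15, slack=0)
Line 8: ['warm', 'umbrella'] (min_width=13, slack=2)
Line 9: ['if', 'dolphin', 'by'] (min_width=13, slack=2)
Total lines: 9

Answer: 9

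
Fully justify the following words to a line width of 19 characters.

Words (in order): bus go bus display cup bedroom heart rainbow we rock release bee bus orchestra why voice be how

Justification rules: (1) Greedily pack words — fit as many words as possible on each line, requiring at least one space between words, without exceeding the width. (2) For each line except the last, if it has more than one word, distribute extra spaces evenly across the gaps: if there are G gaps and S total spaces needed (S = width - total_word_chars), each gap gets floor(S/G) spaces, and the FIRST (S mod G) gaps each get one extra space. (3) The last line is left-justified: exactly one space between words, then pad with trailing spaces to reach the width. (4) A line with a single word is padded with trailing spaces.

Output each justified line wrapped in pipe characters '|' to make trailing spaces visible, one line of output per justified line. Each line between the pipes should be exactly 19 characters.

Line 1: ['bus', 'go', 'bus', 'display'] (min_width=18, slack=1)
Line 2: ['cup', 'bedroom', 'heart'] (min_width=17, slack=2)
Line 3: ['rainbow', 'we', 'rock'] (min_width=15, slack=4)
Line 4: ['release', 'bee', 'bus'] (min_width=15, slack=4)
Line 5: ['orchestra', 'why', 'voice'] (min_width=19, slack=0)
Line 6: ['be', 'how'] (min_width=6, slack=13)

Answer: |bus  go bus display|
|cup  bedroom  heart|
|rainbow   we   rock|
|release   bee   bus|
|orchestra why voice|
|be how             |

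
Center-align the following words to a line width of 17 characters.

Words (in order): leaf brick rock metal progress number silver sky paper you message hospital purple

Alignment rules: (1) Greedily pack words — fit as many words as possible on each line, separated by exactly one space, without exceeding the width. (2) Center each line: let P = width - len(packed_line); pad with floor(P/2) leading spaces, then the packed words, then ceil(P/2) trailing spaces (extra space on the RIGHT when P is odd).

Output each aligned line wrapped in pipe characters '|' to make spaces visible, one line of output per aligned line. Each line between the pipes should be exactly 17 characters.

Line 1: ['leaf', 'brick', 'rock'] (min_width=15, slack=2)
Line 2: ['metal', 'progress'] (min_width=14, slack=3)
Line 3: ['number', 'silver', 'sky'] (min_width=17, slack=0)
Line 4: ['paper', 'you', 'message'] (min_width=17, slack=0)
Line 5: ['hospital', 'purple'] (min_width=15, slack=2)

Answer: | leaf brick rock |
| metal progress  |
|number silver sky|
|paper you message|
| hospital purple |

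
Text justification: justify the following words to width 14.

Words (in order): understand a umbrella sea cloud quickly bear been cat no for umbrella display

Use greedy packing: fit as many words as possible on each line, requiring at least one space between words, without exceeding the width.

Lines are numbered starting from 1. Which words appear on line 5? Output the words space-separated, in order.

Line 1: ['understand', 'a'] (min_width=12, slack=2)
Line 2: ['umbrella', 'sea'] (min_width=12, slack=2)
Line 3: ['cloud', 'quickly'] (min_width=13, slack=1)
Line 4: ['bear', 'been', 'cat'] (min_width=13, slack=1)
Line 5: ['no', 'for'] (min_width=6, slack=8)
Line 6: ['umbrella'] (min_width=8, slack=6)
Line 7: ['display'] (min_width=7, slack=7)

Answer: no for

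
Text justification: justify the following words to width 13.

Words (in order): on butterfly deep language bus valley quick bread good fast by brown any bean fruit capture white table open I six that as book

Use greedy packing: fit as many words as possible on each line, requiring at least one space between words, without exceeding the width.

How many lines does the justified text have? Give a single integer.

Line 1: ['on', 'butterfly'] (min_width=12, slack=1)
Line 2: ['deep', 'language'] (min_width=13, slack=0)
Line 3: ['bus', 'valley'] (min_width=10, slack=3)
Line 4: ['quick', 'bread'] (min_width=11, slack=2)
Line 5: ['good', 'fast', 'by'] (min_width=12, slack=1)
Line 6: ['brown', 'any'] (min_width=9, slack=4)
Line 7: ['bean', 'fruit'] (min_width=10, slack=3)
Line 8: ['capture', 'white'] (min_width=13, slack=0)
Line 9: ['table', 'open', 'I'] (min_width=12, slack=1)
Line 10: ['six', 'that', 'as'] (min_width=11, slack=2)
Line 11: ['book'] (min_width=4, slack=9)
Total lines: 11

Answer: 11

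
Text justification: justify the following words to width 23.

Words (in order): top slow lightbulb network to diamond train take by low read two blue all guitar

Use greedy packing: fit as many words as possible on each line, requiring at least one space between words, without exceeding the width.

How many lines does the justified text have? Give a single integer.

Line 1: ['top', 'slow', 'lightbulb'] (min_width=18, slack=5)
Line 2: ['network', 'to', 'diamond'] (min_width=18, slack=5)
Line 3: ['train', 'take', 'by', 'low', 'read'] (min_width=22, slack=1)
Line 4: ['two', 'blue', 'all', 'guitar'] (min_width=19, slack=4)
Total lines: 4

Answer: 4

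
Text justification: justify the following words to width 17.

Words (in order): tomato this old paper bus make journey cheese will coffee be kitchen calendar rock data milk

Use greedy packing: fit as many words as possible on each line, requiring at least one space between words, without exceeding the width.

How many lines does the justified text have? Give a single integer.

Line 1: ['tomato', 'this', 'old'] (min_width=15, slack=2)
Line 2: ['paper', 'bus', 'make'] (min_width=14, slack=3)
Line 3: ['journey', 'cheese'] (min_width=14, slack=3)
Line 4: ['will', 'coffee', 'be'] (min_width=14, slack=3)
Line 5: ['kitchen', 'calendar'] (min_width=16, slack=1)
Line 6: ['rock', 'data', 'milk'] (min_width=14, slack=3)
Total lines: 6

Answer: 6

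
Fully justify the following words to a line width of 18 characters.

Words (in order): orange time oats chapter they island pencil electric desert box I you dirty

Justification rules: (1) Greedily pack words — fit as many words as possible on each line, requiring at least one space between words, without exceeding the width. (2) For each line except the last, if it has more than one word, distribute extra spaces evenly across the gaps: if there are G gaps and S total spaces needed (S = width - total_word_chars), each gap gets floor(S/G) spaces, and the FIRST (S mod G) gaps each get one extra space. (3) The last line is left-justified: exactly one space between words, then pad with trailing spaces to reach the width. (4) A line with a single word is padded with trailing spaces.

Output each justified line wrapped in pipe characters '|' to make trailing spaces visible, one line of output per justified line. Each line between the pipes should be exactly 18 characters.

Answer: |orange  time  oats|
|chapter       they|
|island      pencil|
|electric    desert|
|box I you dirty   |

Derivation:
Line 1: ['orange', 'time', 'oats'] (min_width=16, slack=2)
Line 2: ['chapter', 'they'] (min_width=12, slack=6)
Line 3: ['island', 'pencil'] (min_width=13, slack=5)
Line 4: ['electric', 'desert'] (min_width=15, slack=3)
Line 5: ['box', 'I', 'you', 'dirty'] (min_width=15, slack=3)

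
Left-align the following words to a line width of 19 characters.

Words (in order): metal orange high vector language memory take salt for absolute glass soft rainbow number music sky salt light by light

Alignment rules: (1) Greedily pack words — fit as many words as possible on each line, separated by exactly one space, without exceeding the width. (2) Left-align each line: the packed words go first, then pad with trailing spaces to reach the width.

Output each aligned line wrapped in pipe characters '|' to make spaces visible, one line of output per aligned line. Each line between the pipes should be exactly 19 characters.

Answer: |metal orange high  |
|vector language    |
|memory take salt   |
|for absolute glass |
|soft rainbow number|
|music sky salt     |
|light by light     |

Derivation:
Line 1: ['metal', 'orange', 'high'] (min_width=17, slack=2)
Line 2: ['vector', 'language'] (min_width=15, slack=4)
Line 3: ['memory', 'take', 'salt'] (min_width=16, slack=3)
Line 4: ['for', 'absolute', 'glass'] (min_width=18, slack=1)
Line 5: ['soft', 'rainbow', 'number'] (min_width=19, slack=0)
Line 6: ['music', 'sky', 'salt'] (min_width=14, slack=5)
Line 7: ['light', 'by', 'light'] (min_width=14, slack=5)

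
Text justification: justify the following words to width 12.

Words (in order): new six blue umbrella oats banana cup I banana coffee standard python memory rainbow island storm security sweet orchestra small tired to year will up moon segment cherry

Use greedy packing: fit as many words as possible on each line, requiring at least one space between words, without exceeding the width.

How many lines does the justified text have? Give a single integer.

Line 1: ['new', 'six', 'blue'] (min_width=12, slack=0)
Line 2: ['umbrella'] (min_width=8, slack=4)
Line 3: ['oats', 'banana'] (min_width=11, slack=1)
Line 4: ['cup', 'I', 'banana'] (min_width=12, slack=0)
Line 5: ['coffee'] (min_width=6, slack=6)
Line 6: ['standard'] (min_width=8, slack=4)
Line 7: ['python'] (min_width=6, slack=6)
Line 8: ['memory'] (min_width=6, slack=6)
Line 9: ['rainbow'] (min_width=7, slack=5)
Line 10: ['island', 'storm'] (min_width=12, slack=0)
Line 11: ['security'] (min_width=8, slack=4)
Line 12: ['sweet'] (min_width=5, slack=7)
Line 13: ['orchestra'] (min_width=9, slack=3)
Line 14: ['small', 'tired'] (min_width=11, slack=1)
Line 15: ['to', 'year', 'will'] (min_width=12, slack=0)
Line 16: ['up', 'moon'] (min_width=7, slack=5)
Line 17: ['segment'] (min_width=7, slack=5)
Line 18: ['cherry'] (min_width=6, slack=6)
Total lines: 18

Answer: 18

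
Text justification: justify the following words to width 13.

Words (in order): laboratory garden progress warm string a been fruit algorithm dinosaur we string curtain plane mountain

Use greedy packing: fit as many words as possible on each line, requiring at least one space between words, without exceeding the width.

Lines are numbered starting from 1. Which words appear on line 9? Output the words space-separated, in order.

Answer: curtain plane

Derivation:
Line 1: ['laboratory'] (min_width=10, slack=3)
Line 2: ['garden'] (min_width=6, slack=7)
Line 3: ['progress', 'warm'] (min_width=13, slack=0)
Line 4: ['string', 'a', 'been'] (min_width=13, slack=0)
Line 5: ['fruit'] (min_width=5, slack=8)
Line 6: ['algorithm'] (min_width=9, slack=4)
Line 7: ['dinosaur', 'we'] (min_width=11, slack=2)
Line 8: ['string'] (min_width=6, slack=7)
Line 9: ['curtain', 'plane'] (min_width=13, slack=0)
Line 10: ['mountain'] (min_width=8, slack=5)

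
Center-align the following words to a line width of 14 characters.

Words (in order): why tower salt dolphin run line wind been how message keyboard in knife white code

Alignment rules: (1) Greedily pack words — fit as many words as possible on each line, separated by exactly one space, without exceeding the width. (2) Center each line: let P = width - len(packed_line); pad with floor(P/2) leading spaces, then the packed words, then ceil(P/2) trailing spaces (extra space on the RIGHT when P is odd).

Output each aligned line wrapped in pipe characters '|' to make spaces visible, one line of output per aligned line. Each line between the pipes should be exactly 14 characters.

Answer: |why tower salt|
| dolphin run  |
|line wind been|
| how message  |
| keyboard in  |
| knife white  |
|     code     |

Derivation:
Line 1: ['why', 'tower', 'salt'] (min_width=14, slack=0)
Line 2: ['dolphin', 'run'] (min_width=11, slack=3)
Line 3: ['line', 'wind', 'been'] (min_width=14, slack=0)
Line 4: ['how', 'message'] (min_width=11, slack=3)
Line 5: ['keyboard', 'in'] (min_width=11, slack=3)
Line 6: ['knife', 'white'] (min_width=11, slack=3)
Line 7: ['code'] (min_width=4, slack=10)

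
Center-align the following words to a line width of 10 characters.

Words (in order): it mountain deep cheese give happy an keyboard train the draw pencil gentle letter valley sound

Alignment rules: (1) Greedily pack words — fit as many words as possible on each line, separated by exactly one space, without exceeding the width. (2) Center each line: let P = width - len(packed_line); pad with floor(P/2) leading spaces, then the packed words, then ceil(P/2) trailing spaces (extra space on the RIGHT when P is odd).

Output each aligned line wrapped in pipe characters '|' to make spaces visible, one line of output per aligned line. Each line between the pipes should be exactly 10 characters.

Answer: |    it    |
| mountain |
|   deep   |
|  cheese  |
|give happy|
|    an    |
| keyboard |
|train the |
|   draw   |
|  pencil  |
|  gentle  |
|  letter  |
|  valley  |
|  sound   |

Derivation:
Line 1: ['it'] (min_width=2, slack=8)
Line 2: ['mountain'] (min_width=8, slack=2)
Line 3: ['deep'] (min_width=4, slack=6)
Line 4: ['cheese'] (min_width=6, slack=4)
Line 5: ['give', 'happy'] (min_width=10, slack=0)
Line 6: ['an'] (min_width=2, slack=8)
Line 7: ['keyboard'] (min_width=8, slack=2)
Line 8: ['train', 'the'] (min_width=9, slack=1)
Line 9: ['draw'] (min_width=4, slack=6)
Line 10: ['pencil'] (min_width=6, slack=4)
Line 11: ['gentle'] (min_width=6, slack=4)
Line 12: ['letter'] (min_width=6, slack=4)
Line 13: ['valley'] (min_width=6, slack=4)
Line 14: ['sound'] (min_width=5, slack=5)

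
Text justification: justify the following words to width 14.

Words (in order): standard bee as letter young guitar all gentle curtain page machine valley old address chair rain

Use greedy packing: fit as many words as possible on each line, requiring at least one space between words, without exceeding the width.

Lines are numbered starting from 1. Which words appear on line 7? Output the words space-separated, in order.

Line 1: ['standard', 'bee'] (min_width=12, slack=2)
Line 2: ['as', 'letter'] (min_width=9, slack=5)
Line 3: ['young', 'guitar'] (min_width=12, slack=2)
Line 4: ['all', 'gentle'] (min_width=10, slack=4)
Line 5: ['curtain', 'page'] (min_width=12, slack=2)
Line 6: ['machine', 'valley'] (min_width=14, slack=0)
Line 7: ['old', 'address'] (min_width=11, slack=3)
Line 8: ['chair', 'rain'] (min_width=10, slack=4)

Answer: old address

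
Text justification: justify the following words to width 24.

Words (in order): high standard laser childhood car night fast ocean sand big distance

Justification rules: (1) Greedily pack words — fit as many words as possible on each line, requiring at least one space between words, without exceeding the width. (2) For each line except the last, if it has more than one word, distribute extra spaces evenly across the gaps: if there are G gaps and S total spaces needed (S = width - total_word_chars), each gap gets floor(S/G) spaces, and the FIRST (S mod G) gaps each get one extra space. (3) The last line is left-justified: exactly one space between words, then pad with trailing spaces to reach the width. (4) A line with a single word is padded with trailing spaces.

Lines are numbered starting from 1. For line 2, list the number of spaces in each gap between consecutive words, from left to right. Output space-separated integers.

Line 1: ['high', 'standard', 'laser'] (min_width=19, slack=5)
Line 2: ['childhood', 'car', 'night', 'fast'] (min_width=24, slack=0)
Line 3: ['ocean', 'sand', 'big', 'distance'] (min_width=23, slack=1)

Answer: 1 1 1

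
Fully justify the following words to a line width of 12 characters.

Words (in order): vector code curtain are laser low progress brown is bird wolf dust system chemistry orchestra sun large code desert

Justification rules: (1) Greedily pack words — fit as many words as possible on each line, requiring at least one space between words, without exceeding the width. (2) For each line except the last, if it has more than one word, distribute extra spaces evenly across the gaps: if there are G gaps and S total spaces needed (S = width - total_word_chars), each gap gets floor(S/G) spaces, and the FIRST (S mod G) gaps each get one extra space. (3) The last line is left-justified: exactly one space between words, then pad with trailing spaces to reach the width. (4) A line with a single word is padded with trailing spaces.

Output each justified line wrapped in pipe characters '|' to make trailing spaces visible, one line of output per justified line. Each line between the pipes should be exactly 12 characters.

Answer: |vector  code|
|curtain  are|
|laser    low|
|progress    |
|brown     is|
|bird    wolf|
|dust  system|
|chemistry   |
|orchestra   |
|sun    large|
|code desert |

Derivation:
Line 1: ['vector', 'code'] (min_width=11, slack=1)
Line 2: ['curtain', 'are'] (min_width=11, slack=1)
Line 3: ['laser', 'low'] (min_width=9, slack=3)
Line 4: ['progress'] (min_width=8, slack=4)
Line 5: ['brown', 'is'] (min_width=8, slack=4)
Line 6: ['bird', 'wolf'] (min_width=9, slack=3)
Line 7: ['dust', 'system'] (min_width=11, slack=1)
Line 8: ['chemistry'] (min_width=9, slack=3)
Line 9: ['orchestra'] (min_width=9, slack=3)
Line 10: ['sun', 'large'] (min_width=9, slack=3)
Line 11: ['code', 'desert'] (min_width=11, slack=1)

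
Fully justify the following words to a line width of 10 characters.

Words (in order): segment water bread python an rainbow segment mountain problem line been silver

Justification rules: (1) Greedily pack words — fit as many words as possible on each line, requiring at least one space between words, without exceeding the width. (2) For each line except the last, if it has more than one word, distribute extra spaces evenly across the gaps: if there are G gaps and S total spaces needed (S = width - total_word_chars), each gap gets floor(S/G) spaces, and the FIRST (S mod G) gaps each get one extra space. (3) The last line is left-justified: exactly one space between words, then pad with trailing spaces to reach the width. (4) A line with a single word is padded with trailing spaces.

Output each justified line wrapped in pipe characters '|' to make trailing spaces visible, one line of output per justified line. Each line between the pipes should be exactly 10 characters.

Answer: |segment   |
|water     |
|bread     |
|python  an|
|rainbow   |
|segment   |
|mountain  |
|problem   |
|line  been|
|silver    |

Derivation:
Line 1: ['segment'] (min_width=7, slack=3)
Line 2: ['water'] (min_width=5, slack=5)
Line 3: ['bread'] (min_width=5, slack=5)
Line 4: ['python', 'an'] (min_width=9, slack=1)
Line 5: ['rainbow'] (min_width=7, slack=3)
Line 6: ['segment'] (min_width=7, slack=3)
Line 7: ['mountain'] (min_width=8, slack=2)
Line 8: ['problem'] (min_width=7, slack=3)
Line 9: ['line', 'been'] (min_width=9, slack=1)
Line 10: ['silver'] (min_width=6, slack=4)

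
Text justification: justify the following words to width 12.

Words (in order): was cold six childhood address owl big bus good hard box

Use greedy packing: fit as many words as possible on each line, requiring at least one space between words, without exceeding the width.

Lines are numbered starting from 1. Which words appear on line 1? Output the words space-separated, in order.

Answer: was cold six

Derivation:
Line 1: ['was', 'cold', 'six'] (min_width=12, slack=0)
Line 2: ['childhood'] (min_width=9, slack=3)
Line 3: ['address', 'owl'] (min_width=11, slack=1)
Line 4: ['big', 'bus', 'good'] (min_width=12, slack=0)
Line 5: ['hard', 'box'] (min_width=8, slack=4)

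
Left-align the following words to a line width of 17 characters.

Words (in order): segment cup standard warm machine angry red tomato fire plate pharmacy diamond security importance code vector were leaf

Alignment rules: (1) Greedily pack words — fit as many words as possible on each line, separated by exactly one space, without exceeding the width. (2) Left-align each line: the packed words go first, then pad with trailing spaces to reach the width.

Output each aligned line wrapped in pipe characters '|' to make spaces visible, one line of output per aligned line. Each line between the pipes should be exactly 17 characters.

Answer: |segment cup      |
|standard warm    |
|machine angry red|
|tomato fire plate|
|pharmacy diamond |
|security         |
|importance code  |
|vector were leaf |

Derivation:
Line 1: ['segment', 'cup'] (min_width=11, slack=6)
Line 2: ['standard', 'warm'] (min_width=13, slack=4)
Line 3: ['machine', 'angry', 'red'] (min_width=17, slack=0)
Line 4: ['tomato', 'fire', 'plate'] (min_width=17, slack=0)
Line 5: ['pharmacy', 'diamond'] (min_width=16, slack=1)
Line 6: ['security'] (min_width=8, slack=9)
Line 7: ['importance', 'code'] (min_width=15, slack=2)
Line 8: ['vector', 'were', 'leaf'] (min_width=16, slack=1)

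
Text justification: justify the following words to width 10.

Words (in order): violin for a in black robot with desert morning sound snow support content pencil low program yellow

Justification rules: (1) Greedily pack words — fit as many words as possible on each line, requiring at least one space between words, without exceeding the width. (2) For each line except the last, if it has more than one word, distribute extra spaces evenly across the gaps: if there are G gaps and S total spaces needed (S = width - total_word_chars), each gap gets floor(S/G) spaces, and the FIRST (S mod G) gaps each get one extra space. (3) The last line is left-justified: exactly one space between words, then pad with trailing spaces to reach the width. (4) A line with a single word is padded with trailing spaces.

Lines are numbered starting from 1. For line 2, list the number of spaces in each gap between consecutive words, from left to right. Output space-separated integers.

Answer: 1 1

Derivation:
Line 1: ['violin', 'for'] (min_width=10, slack=0)
Line 2: ['a', 'in', 'black'] (min_width=10, slack=0)
Line 3: ['robot', 'with'] (min_width=10, slack=0)
Line 4: ['desert'] (min_width=6, slack=4)
Line 5: ['morning'] (min_width=7, slack=3)
Line 6: ['sound', 'snow'] (min_width=10, slack=0)
Line 7: ['support'] (min_width=7, slack=3)
Line 8: ['content'] (min_width=7, slack=3)
Line 9: ['pencil', 'low'] (min_width=10, slack=0)
Line 10: ['program'] (min_width=7, slack=3)
Line 11: ['yellow'] (min_width=6, slack=4)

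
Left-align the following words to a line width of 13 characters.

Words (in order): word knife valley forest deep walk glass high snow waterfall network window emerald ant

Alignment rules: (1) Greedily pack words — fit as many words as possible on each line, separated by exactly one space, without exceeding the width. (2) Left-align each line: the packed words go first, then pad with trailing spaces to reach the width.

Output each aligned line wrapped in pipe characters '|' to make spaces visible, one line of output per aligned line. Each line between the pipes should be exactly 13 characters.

Answer: |word knife   |
|valley forest|
|deep walk    |
|glass high   |
|snow         |
|waterfall    |
|network      |
|window       |
|emerald ant  |

Derivation:
Line 1: ['word', 'knife'] (min_width=10, slack=3)
Line 2: ['valley', 'forest'] (min_width=13, slack=0)
Line 3: ['deep', 'walk'] (min_width=9, slack=4)
Line 4: ['glass', 'high'] (min_width=10, slack=3)
Line 5: ['snow'] (min_width=4, slack=9)
Line 6: ['waterfall'] (min_width=9, slack=4)
Line 7: ['network'] (min_width=7, slack=6)
Line 8: ['window'] (min_width=6, slack=7)
Line 9: ['emerald', 'ant'] (min_width=11, slack=2)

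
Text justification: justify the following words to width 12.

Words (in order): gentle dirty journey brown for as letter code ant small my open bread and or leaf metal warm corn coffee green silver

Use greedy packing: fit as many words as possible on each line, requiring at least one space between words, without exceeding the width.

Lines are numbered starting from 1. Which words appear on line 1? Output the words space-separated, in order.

Line 1: ['gentle', 'dirty'] (min_width=12, slack=0)
Line 2: ['journey'] (min_width=7, slack=5)
Line 3: ['brown', 'for', 'as'] (min_width=12, slack=0)
Line 4: ['letter', 'code'] (min_width=11, slack=1)
Line 5: ['ant', 'small', 'my'] (min_width=12, slack=0)
Line 6: ['open', 'bread'] (min_width=10, slack=2)
Line 7: ['and', 'or', 'leaf'] (min_width=11, slack=1)
Line 8: ['metal', 'warm'] (min_width=10, slack=2)
Line 9: ['corn', 'coffee'] (min_width=11, slack=1)
Line 10: ['green', 'silver'] (min_width=12, slack=0)

Answer: gentle dirty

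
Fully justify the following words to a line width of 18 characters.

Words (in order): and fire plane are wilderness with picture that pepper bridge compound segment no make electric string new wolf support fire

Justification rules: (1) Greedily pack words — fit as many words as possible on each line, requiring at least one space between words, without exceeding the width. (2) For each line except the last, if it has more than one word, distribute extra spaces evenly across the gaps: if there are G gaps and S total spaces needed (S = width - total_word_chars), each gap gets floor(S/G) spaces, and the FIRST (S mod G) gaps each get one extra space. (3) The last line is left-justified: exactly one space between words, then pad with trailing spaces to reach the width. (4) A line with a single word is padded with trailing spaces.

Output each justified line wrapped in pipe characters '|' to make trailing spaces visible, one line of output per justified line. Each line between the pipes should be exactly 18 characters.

Answer: |and fire plane are|
|wilderness    with|
|picture       that|
|pepper      bridge|
|compound   segment|
|no  make  electric|
|string   new  wolf|
|support fire      |

Derivation:
Line 1: ['and', 'fire', 'plane', 'are'] (min_width=18, slack=0)
Line 2: ['wilderness', 'with'] (min_width=15, slack=3)
Line 3: ['picture', 'that'] (min_width=12, slack=6)
Line 4: ['pepper', 'bridge'] (min_width=13, slack=5)
Line 5: ['compound', 'segment'] (min_width=16, slack=2)
Line 6: ['no', 'make', 'electric'] (min_width=16, slack=2)
Line 7: ['string', 'new', 'wolf'] (min_width=15, slack=3)
Line 8: ['support', 'fire'] (min_width=12, slack=6)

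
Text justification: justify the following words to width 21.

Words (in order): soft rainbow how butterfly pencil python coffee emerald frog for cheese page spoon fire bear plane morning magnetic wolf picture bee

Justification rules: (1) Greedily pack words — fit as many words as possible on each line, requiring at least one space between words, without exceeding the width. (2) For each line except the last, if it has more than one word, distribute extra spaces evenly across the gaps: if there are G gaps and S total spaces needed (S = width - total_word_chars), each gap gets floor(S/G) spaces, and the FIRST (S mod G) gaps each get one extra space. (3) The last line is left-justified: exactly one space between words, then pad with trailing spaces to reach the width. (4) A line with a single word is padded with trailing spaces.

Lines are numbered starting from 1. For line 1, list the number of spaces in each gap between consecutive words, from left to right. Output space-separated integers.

Answer: 4 3

Derivation:
Line 1: ['soft', 'rainbow', 'how'] (min_width=16, slack=5)
Line 2: ['butterfly', 'pencil'] (min_width=16, slack=5)
Line 3: ['python', 'coffee', 'emerald'] (min_width=21, slack=0)
Line 4: ['frog', 'for', 'cheese', 'page'] (min_width=20, slack=1)
Line 5: ['spoon', 'fire', 'bear', 'plane'] (min_width=21, slack=0)
Line 6: ['morning', 'magnetic', 'wolf'] (min_width=21, slack=0)
Line 7: ['picture', 'bee'] (min_width=11, slack=10)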